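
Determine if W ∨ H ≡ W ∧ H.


Expression 1: W ∨ H
Expression 2: W ∧ H
Truth table (W H | Expr1 Expr2):
  T T |   T     T
  T F |   T     F   ← differ
  F T |   T     F   ← differ
  F F |   F     F
Counterexample: W=T, H=F gives Expr1 = T but Expr2 = F, so the expressions are NOT logically equivalent.

No


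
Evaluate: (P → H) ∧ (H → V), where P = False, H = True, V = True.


P = False, H = True, V = True
Step 1: P → H is false only when P=True and H=False. Result: True
Step 2: H → V is false only when H=True and V=False. Result: True
Step 3: True ∧ True = True

True


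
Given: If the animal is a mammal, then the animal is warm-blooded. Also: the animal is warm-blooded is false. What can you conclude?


Modus tollens: P → Q, ¬Q ⊢ ¬P
P: the animal is a mammal
Q: the animal is warm-blooded
We have P → Q and Q is false.
By modus tollens, P must be false.

It is not the case that the animal is a mammal


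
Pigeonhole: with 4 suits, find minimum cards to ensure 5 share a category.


Pigeonhole: to guarantee k in one of n categories, need (k-1)×n + 1.
k = 5, n = 4
Minimum = (5-1) × 4 + 1 = 4 × 4 + 1

17


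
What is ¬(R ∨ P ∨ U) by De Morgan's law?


De Morgan's law: ¬(P ∨ Q ∨ R) ≡ ¬P ∧ ¬Q ∧ ¬R
¬(R ∨ P ∨ U) = ¬R ∧ ¬P ∧ ¬U

¬R ∧ ¬P ∧ ¬U


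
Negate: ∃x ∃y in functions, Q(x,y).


Original: ∃x ∃y Q(x,y)
Rule: ¬∀→∃, ¬∃→∀, negate predicate.
Negation: ∀x ∀y ¬Q(x,y)

∀x ∀y ¬Q(x,y)


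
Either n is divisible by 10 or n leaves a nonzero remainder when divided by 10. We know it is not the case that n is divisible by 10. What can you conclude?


Disjunctive syllogism: P ∨ Q, ¬P ⊢ Q
Disjunction: n is divisible by 10 ∨ n leaves a nonzero remainder when divided by 10
We know it is not the case that n is divisible by 10.
By disjunctive syllogism, the other disjunct must be true.

n leaves a nonzero remainder when divided by 10


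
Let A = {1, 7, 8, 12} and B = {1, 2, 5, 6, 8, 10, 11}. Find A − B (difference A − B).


A = {1, 7, 8, 12}
B = {1, 2, 5, 6, 8, 10, 11}
Operation: difference A − B
In A but not B: 7, 12

{7, 12}


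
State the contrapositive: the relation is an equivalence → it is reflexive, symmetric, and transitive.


Original: If the relation is an equivalence, then it is reflexive, symmetric, and transitive
Contrapositive: If ¬Q, then ¬P
Negate Q: not (it is reflexive, symmetric, and transitive)
Negate P: not (the relation is an equivalence)

If not (it is reflexive, symmetric, and transitive), then not (the relation is an equivalence).


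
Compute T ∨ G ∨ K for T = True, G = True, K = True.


T = True, G = True, K = True
Step 1: T ∨ G = True OR True = True
Step 2: True ∨ K = True OR True = True
OR is true when at least one operand is true.

True


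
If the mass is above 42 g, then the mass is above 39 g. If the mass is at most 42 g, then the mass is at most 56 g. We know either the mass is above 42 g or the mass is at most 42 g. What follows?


Constructive dilemma: (P → Q) ∧ (R → S), P ∨ R ⊢ Q ∨ S
Premise 1: the mass is above 42 g → the mass is above 39 g
Premise 2: the mass is at most 42 g → the mass is at most 56 g
Premise 3: the mass is above 42 g ∨ the mass is at most 42 g
Case 1: Assuming the mass is above 42 g, then by Premise 1, the mass is above 39 g.
Case 2: Assuming the mass is at most 42 g, then by Premise 2, the mass is at most 56 g.
Since one of the mass is above 42 g or the mass is at most 42 g must hold, we get the mass is above 39 g or the mass is at most 56 g.

The mass is above 39 g or the mass is at most 56 g.


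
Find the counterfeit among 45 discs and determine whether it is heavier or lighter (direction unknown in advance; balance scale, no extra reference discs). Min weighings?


Let n = 45. 90 possibilities (n discs × lighter/heavier); each weighing has 3 outcomes.
Bound for k weighings: say the first weighing puts j discs on each pan. If it tips, the 2j weighed discs remain suspects (each with a known direction) and k-1 weighings give 3^(k-1) outcomes; 3^(k-1) is odd, so 2j ≤ 3^(k-1) - 1. If it balances, the n - 2j unweighed discs remain with direction unknown: 2(n - 2j) ≤ 3^(k-1) - 1 by the same parity argument. Adding, n ≤ (3^(k-1) - 1) + (3^(k-1) - 1)/2 = (3^k - 3)/2, and the classical three-group strategy achieves this (3 discs in 2 weighings, 12 in 3, 39 in 4, 120 in 5).
So we need the smallest k with (3^k - 3)/2 ≥ 45.
k = 4: (3^4 - 3)/2 = 39 < 45 ✗
k = 5: (3^5 - 3)/2 = 120 ≥ 45 ✓

5


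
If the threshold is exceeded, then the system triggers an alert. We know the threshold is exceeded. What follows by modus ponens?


Modus ponens: P → Q, P ⊢ Q
P: the threshold is exceeded
Q: the system triggers an alert
We have P → Q and P is true.
By modus ponens, Q must be true.

The system triggers an alert


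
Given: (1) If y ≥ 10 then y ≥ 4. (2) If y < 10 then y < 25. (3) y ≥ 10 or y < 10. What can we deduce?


Constructive dilemma: (P → Q) ∧ (R → S), P ∨ R ⊢ Q ∨ S
Premise 1: y ≥ 10 → y ≥ 4
Premise 2: y < 10 → y < 25
Premise 3: y ≥ 10 ∨ y < 10
Case 1: Assuming y ≥ 10, then by Premise 1, y ≥ 4.
Case 2: Assuming y < 10, then by Premise 2, y < 25.
Since one of y ≥ 10 or y < 10 must hold, we get y ≥ 4 or y < 25.

y ≥ 4 or y < 25.


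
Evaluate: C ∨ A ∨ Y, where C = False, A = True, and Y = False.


C = False, A = True, Y = False
Step 1: C ∨ A = False OR True = True
Step 2: True ∨ Y = True OR False = True
OR is true when at least one operand is true.

True


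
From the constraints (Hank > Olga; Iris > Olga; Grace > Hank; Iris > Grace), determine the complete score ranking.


Constraints: Hank > Olga; Iris > Olga; Grace > Hank; Iris > Grace
Method: at each step, the next-highest is the one remaining person who never appears on the smaller side of a constraint between remaining people.
  Step 1: remaining {Grace, Iris, Hank, Olga}; on the smaller side: {Grace, Hank, Olga} → Iris is next (Iris > Olga; Iris > Grace).
  Step 2: remaining {Grace, Hank, Olga}; on the smaller side: {Hank, Olga} → Grace is next (Grace > Hank).
  Step 3: remaining {Hank, Olga}; on the smaller side: {Olga} → Hank is next (Hank > Olga).
  Step 4: only Olga remains → lowest.
Final ranking (highest to lowest):

Iris > Grace > Hank > Olga


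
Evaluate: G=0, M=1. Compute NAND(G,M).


G AND M = 0
NOT(0) = 1

1


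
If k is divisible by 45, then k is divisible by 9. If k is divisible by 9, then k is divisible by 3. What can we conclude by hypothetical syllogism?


Hypothetical syllogism: P → Q, Q → R ⊢ P → R
Premise 1: k is divisible by 45 → k is divisible by 9
Premise 2: k is divisible by 9 → k is divisible by 3
Chain the implications: the middle term (k is divisible by 9) links the two.
Conclusion: If k is divisible by 45, then k is divisible by 3.

If k is divisible by 45, then k is divisible by 3.


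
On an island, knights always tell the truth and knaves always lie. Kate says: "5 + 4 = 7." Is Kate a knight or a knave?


Statement: "5 + 4 = 7."
Actual: 5 + 4 = 9
Claimed: 7
Statement is FALSE → Kate lies → Knave

Knave


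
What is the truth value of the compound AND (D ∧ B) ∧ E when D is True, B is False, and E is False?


D = True, B = False, E = False
Step 1: D ∧ B = True AND False = False
Step 2: False ∧ E = False AND False = False
AND is true only when ALL operands are true.

False


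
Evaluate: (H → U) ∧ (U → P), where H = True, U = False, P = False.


H = True, U = False, P = False
Step 1: H → U is false only when H=True and U=False. Result: False
Step 2: U → P is false only when U=True and P=False. Result: True
Step 3: False ∧ True = False

False


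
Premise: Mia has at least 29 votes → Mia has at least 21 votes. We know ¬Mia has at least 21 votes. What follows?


Modus tollens: P → Q, ¬Q ⊢ ¬P
P: Mia has at least 29 votes
Q: Mia has at least 21 votes
We have P → Q and Q is false.
By modus tollens, P must be false.

It is not the case that Mia has at least 29 votes


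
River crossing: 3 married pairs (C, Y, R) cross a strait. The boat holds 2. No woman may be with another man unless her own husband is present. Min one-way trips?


Label couples C, Y, R (H = husband, W = wife).
Counting alone: 6 people, the boat carries 2 and someone must bring it back, so each round trip nets at most +1 on the far side until the last crossing → at least 9 trips. The jealousy constraint makes 9 impossible; the shortest valid schedule has 11:
1. WC+WY →  (far: WC,WY; near: HC,HY,HR,WR)
2. WC ←       (far: WY; near: HC,HY,HR,WC,WR)
3. WC+WR →  (far: WC,WY,WR; near: HC,HY,HR)
4. WC ←       (far: WY,WR; near: HC,HY,HR,WC)
5. HY+HR →  (far: HY,WY,HR,WR; near: HC,WC)
6. HY+WY ←  (far: HR,WR; near: HC,WC,HY,WY)
7. HC+HY →  (far: HC,HY,HR,WR; near: WC,WY)
8. WR ←       (far: HC,HY,HR; near: WC,WY,WR)
9. WC+WY →  (far: HC,WC,HY,WY,HR; near: WR)
10. HR ←      (far: HC,WC,HY,WY; near: HR,WR)
11. HR+WR → (far: all six; near: empty)
In every state each wife is either with her husband or with no other man.
Minimum trips = 11

11


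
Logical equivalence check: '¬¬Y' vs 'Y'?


Expression 1: ¬¬Y
Expression 2: Y
Truth table (Y | Expr1 Expr2):
  T |   T     T
  F |   F     F
All 2 rows agree, so the expressions are logically equivalent.

Yes


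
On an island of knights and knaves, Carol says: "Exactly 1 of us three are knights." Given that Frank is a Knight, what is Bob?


Carol claims exactly 1 knights among Carol, Frank, Bob.
Given: Frank is a Knight.

Case 1: Carol is a Knight (tells truth)
  Then exactly 1 of the three are knights.
  Counting Carol, Frank: 2 knight(s) so far. Need -1 more → impossible.
Case 2: Carol is a Knave (lies)
  Then the count is NOT 1.
  If Bob = Knave, count = 1 = 1 → claim would be true, contradicts lie.
  If Bob = Knight, count = 2 ≠ 1 → lie confirmed ✓

Bob is a Knight.

Knight


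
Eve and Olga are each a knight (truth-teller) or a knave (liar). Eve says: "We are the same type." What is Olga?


Eve says: "We are the same type."
Case 1: Eve is a Knight (truth-teller)
  Statement is true → they ARE the same → Olga is also a Knight
Case 2: Eve is a Knave (liar)
  Statement is false → they are NOT the same → Olga is a Knight
In both cases, Olga is a Knight.

Knight


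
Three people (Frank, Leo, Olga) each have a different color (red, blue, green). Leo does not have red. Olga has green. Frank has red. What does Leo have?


From clues:
  Olga → green
  Frank → red
By elimination, Leo gets the remaining.

blue


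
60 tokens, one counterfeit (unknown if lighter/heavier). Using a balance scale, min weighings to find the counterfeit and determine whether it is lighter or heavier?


Let n = 60. 120 possibilities (n tokens × lighter/heavier); each weighing has 3 outcomes.
Bound for k weighings: say the first weighing puts j tokens on each pan. If it tips, the 2j weighed tokens remain suspects (each with a known direction) and k-1 weighings give 3^(k-1) outcomes; 3^(k-1) is odd, so 2j ≤ 3^(k-1) - 1. If it balances, the n - 2j unweighed tokens remain with direction unknown: 2(n - 2j) ≤ 3^(k-1) - 1 by the same parity argument. Adding, n ≤ (3^(k-1) - 1) + (3^(k-1) - 1)/2 = (3^k - 3)/2, and the classical three-group strategy achieves this (3 tokens in 2 weighings, 12 in 3, 39 in 4, 120 in 5).
So we need the smallest k with (3^k - 3)/2 ≥ 60.
k = 4: (3^4 - 3)/2 = 39 < 60 ✗
k = 5: (3^5 - 3)/2 = 120 ≥ 60 ✓

5


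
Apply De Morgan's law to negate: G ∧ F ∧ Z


De Morgan's law: ¬(P ∧ Q ∧ R) ≡ ¬P ∨ ¬Q ∨ ¬R
¬(G ∧ F ∧ Z) = ¬G ∨ ¬F ∨ ¬Z

¬G ∨ ¬F ∨ ¬Z


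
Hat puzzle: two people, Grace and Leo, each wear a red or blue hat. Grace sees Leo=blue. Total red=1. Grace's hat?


Total red = 1, Leo = blue
Red accounted for: 0
Remaining for Grace: 1
Grace's hat is red.

red


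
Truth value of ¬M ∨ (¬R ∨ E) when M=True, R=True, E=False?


M = True, R = True, E = False
Expression: ¬M ∨ (¬R ∨ E)
Step 1: ¬R = NOT True = False
Step 2: ¬R ∨ E = False OR False = False
Step 3: ¬M = NOT True = False
Step 4: (False) ∨ (False) = False OR False = False

False


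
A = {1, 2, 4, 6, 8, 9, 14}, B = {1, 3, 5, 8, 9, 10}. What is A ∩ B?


A = {1, 2, 4, 6, 8, 9, 14}
B = {1, 3, 5, 8, 9, 10}
Operation: intersection
Elements in both: 1, 8, 9

{1, 8, 9}


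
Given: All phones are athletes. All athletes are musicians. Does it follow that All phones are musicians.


Premise 1: All phones are athletes.
Premise 2: All athletes are musicians.
Conclusion: All phones are musicians.
Barbara syllogism (AAA-1): All A are B, All B are C → All A are C.
Middle term (athletes) distributed in premise 2.

Valid


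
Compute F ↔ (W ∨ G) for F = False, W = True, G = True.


F = False, W = True, G = True
Step 1: W ∨ G = True OR True = True
Step 2: F ↔ (True): true when both sides have same truth value.
Result: False ↔ True = False

False


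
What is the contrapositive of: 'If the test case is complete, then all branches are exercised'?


Original: If the test case is complete, then all branches are exercised
Contrapositive: If ¬Q, then ¬P
Negate Q: not (all branches are exercised)
Negate P: not (the test case is complete)

If not (all branches are exercised), then not (the test case is complete).


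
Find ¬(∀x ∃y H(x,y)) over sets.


Original: ∀x ∃y H(x,y)
Rule: ¬∀→∃, ¬∃→∀, negate predicate.
Negation: ∃x ∀y ¬H(x,y)

∃x ∀y ¬H(x,y)


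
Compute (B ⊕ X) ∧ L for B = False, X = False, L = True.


B = False, X = False, L = True
Step 1: B ⊕ X = False XOR False = False
Step 2: False ∧ L = False AND True = False
XOR true when exactly one of B,X is true; then AND with L.

False


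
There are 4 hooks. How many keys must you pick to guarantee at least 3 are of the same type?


Pigeonhole: to guarantee k in one of n categories, need (k-1)×n + 1.
k = 3, n = 4
Minimum = (3-1) × 4 + 1 = 2 × 4 + 1

9


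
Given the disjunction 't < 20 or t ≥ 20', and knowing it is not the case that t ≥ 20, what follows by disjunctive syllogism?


Disjunctive syllogism: P ∨ Q, ¬P ⊢ Q
Disjunction: t < 20 ∨ t ≥ 20
We know it is not the case that t ≥ 20.
By disjunctive syllogism, the other disjunct must be true.

t < 20


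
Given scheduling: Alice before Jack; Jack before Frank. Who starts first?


Constraints: Alice before Jack; Jack before Frank
The first task can have nothing scheduled before it, so it must never appear on the right of a 'before'.
Tasks appearing after some 'before': Jack, Frank.
The only task not in that list is Alice → it is first.

Alice


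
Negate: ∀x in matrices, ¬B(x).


Original: ∀x ¬B(x)
Rule: ¬∀→∃, ¬∃→∀, negate predicate.
Negation: ∃x B(x)

∃x B(x)


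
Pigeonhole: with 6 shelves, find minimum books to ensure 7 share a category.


Pigeonhole: to guarantee k in one of n categories, need (k-1)×n + 1.
k = 7, n = 6
Minimum = (7-1) × 6 + 1 = 6 × 6 + 1

37


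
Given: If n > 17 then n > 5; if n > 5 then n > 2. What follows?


Hypothetical syllogism: P → Q, Q → R ⊢ P → R
Premise 1: n > 17 → n > 5
Premise 2: n > 5 → n > 2
Chain the implications: the middle term (n > 5) links the two.
Conclusion: If n > 17, then n > 2.

If n > 17, then n > 2.


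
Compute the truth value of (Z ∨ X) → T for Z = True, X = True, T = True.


Z = True, X = True, T = True
Step 1: Z ∨ X = True OR True = True
Step 2: (True) → T: false only when antecedent=True and T=False.
Result: True

True


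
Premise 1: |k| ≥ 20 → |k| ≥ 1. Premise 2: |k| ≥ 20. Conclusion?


Modus ponens: P → Q, P ⊢ Q
P: |k| ≥ 20
Q: |k| ≥ 1
We have P → Q and P is true.
By modus ponens, Q must be true.

|k| ≥ 1


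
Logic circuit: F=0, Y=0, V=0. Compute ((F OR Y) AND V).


F OR Y = 0|0 = 0
0 AND 0 = 0

0


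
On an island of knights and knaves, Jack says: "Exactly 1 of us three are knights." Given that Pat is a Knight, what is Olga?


Jack claims exactly 1 knights among Jack, Pat, Olga.
Given: Pat is a Knight.

Case 1: Jack is a Knight (tells truth)
  Then exactly 1 of the three are knights.
  Counting Jack, Pat: 2 knight(s) so far. Need -1 more → impossible.
Case 2: Jack is a Knave (lies)
  Then the count is NOT 1.
  If Olga = Knave, count = 1 = 1 → claim would be true, contradicts lie.
  If Olga = Knight, count = 2 ≠ 1 → lie confirmed ✓

Olga is a Knight.

Knight


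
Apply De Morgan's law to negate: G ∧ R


De Morgan's law: ¬(P ∧ Q) ≡ ¬P ∨ ¬Q
¬(G ∧ R) = ¬G ∨ ¬R

¬G ∨ ¬R


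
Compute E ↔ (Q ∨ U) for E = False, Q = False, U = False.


E = False, Q = False, U = False
Step 1: Q ∨ U = False OR False = False
Step 2: E ↔ (False): true when both sides have same truth value.
Result: False ↔ False = True

True


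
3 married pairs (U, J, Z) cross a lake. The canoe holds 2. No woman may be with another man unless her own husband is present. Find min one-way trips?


Label couples U, J, Z (H = husband, W = wife).
Counting alone: 6 people, the canoe carries 2 and someone must bring it back, so each round trip nets at most +1 on the far side until the last crossing → at least 9 trips. The jealousy constraint makes 9 impossible; the shortest valid schedule has 11:
1. WU+WJ →  (far: WU,WJ; near: HU,HJ,HZ,WZ)
2. WU ←       (far: WJ; near: HU,HJ,HZ,WU,WZ)
3. WU+WZ →  (far: WU,WJ,WZ; near: HU,HJ,HZ)
4. WU ←       (far: WJ,WZ; near: HU,HJ,HZ,WU)
5. HJ+HZ →  (far: HJ,WJ,HZ,WZ; near: HU,WU)
6. HJ+WJ ←  (far: HZ,WZ; near: HU,WU,HJ,WJ)
7. HU+HJ →  (far: HU,HJ,HZ,WZ; near: WU,WJ)
8. WZ ←       (far: HU,HJ,HZ; near: WU,WJ,WZ)
9. WU+WJ →  (far: HU,WU,HJ,WJ,HZ; near: WZ)
10. HZ ←      (far: HU,WU,HJ,WJ; near: HZ,WZ)
11. HZ+WZ → (far: all six; near: empty)
In every state each wife is either with her husband or with no other man.
Minimum trips = 11

11


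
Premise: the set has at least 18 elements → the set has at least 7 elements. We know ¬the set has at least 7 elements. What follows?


Modus tollens: P → Q, ¬Q ⊢ ¬P
P: the set has at least 18 elements
Q: the set has at least 7 elements
We have P → Q and Q is false.
By modus tollens, P must be false.

It is not the case that the set has at least 18 elements


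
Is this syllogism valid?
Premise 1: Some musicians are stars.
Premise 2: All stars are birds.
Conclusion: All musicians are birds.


Premise 1: Some musicians are stars.
Premise 2: All stars are birds.
Conclusion: All musicians are birds.
Fallacy: illicit minor. The minor term (musicians) is distributed in the conclusion ('All musicians ...') but undistributed in its premise ('Some musicians are stars' doesn't cover all musicians).
Only 'Some musicians are birds' follows, not 'All'.

Invalid


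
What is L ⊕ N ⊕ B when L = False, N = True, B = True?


L = False, N = True, B = True
Step 1: L ⊕ N = False XOR True = True
Step 2: True ⊕ B = True XOR True = False
XOR is true when an odd number of operands are true.

False


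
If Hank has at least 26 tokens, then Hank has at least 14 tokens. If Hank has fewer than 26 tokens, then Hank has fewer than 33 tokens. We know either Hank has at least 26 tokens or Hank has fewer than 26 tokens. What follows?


Constructive dilemma: (P → Q) ∧ (R → S), P ∨ R ⊢ Q ∨ S
Premise 1: Hank has at least 26 tokens → Hank has at least 14 tokens
Premise 2: Hank has fewer than 26 tokens → Hank has fewer than 33 tokens
Premise 3: Hank has at least 26 tokens ∨ Hank has fewer than 26 tokens
Case 1: Assuming Hank has at least 26 tokens, then by Premise 1, Hank has at least 14 tokens.
Case 2: Assuming Hank has fewer than 26 tokens, then by Premise 2, Hank has fewer than 33 tokens.
Since one of Hank has at least 26 tokens or Hank has fewer than 26 tokens must hold, we get Hank has at least 14 tokens or Hank has fewer than 33 tokens.

Hank has at least 14 tokens or Hank has fewer than 33 tokens.


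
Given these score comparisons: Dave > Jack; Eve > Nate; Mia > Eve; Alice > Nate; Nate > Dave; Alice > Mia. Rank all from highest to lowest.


Constraints: Dave > Jack; Eve > Nate; Mia > Eve; Alice > Nate; Nate > Dave; Alice > Mia
Method: at each step, the next-highest is the one remaining person who never appears on the smaller side of a constraint between remaining people.
  Step 1: remaining {Nate, Jack, Mia, Eve, Alice, Dave}; on the smaller side: {Nate, Jack, Mia, Eve, Dave} → Alice is next (Alice > Nate; Alice > Mia).
  Step 2: remaining {Nate, Jack, Mia, Eve, Dave}; on the smaller side: {Nate, Jack, Eve, Dave} → Mia is next (Mia > Eve).
  Step 3: remaining {Nate, Jack, Eve, Dave}; on the smaller side: {Nate, Jack, Dave} → Eve is next (Eve > Nate).
  Step 4: remaining {Nate, Jack, Dave}; on the smaller side: {Jack, Dave} → Nate is next (Nate > Dave).
  Step 5: remaining {Jack, Dave}; on the smaller side: {Jack} → Dave is next (Dave > Jack).
  Step 6: only Jack remains → lowest.
Final ranking (highest to lowest):

Alice > Mia > Eve > Nate > Dave > Jack


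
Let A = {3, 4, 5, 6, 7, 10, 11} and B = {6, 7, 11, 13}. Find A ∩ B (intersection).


A = {3, 4, 5, 6, 7, 10, 11}
B = {6, 7, 11, 13}
Operation: intersection
Elements in both: 6, 7, 11

{6, 7, 11}


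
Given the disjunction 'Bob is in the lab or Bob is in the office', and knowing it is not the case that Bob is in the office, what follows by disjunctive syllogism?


Disjunctive syllogism: P ∨ Q, ¬P ⊢ Q
Disjunction: Bob is in the lab ∨ Bob is in the office
We know it is not the case that Bob is in the office.
By disjunctive syllogism, the other disjunct must be true.

Bob is in the lab


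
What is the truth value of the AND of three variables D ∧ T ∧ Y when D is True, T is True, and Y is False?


D = True, T = True, Y = False
Step 1: D ∧ T = True AND True = True
Step 2: (True) ∧ Y = (True) AND False = False
AND is true only when ALL operands are true.

False


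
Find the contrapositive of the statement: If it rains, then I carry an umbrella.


Original: If it rains, then I carry an umbrella
Contrapositive: If ¬Q, then ¬P
Negate Q: not (I carry an umbrella)
Negate P: not (it rains)

If not (I carry an umbrella), then not (it rains).


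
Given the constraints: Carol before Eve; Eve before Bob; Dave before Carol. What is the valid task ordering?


Constraints: Carol before Eve; Eve before Bob; Dave before Carol
Method: repeatedly schedule the remaining task that has no remaining task required before it.
  Step 1: remaining {Eve, Dave, Carol, Bob}; every task except Dave still has a predecessor pending → schedule Dave.
  Step 2: remaining {Eve, Carol, Bob}; every task except Carol still has a predecessor pending → schedule Carol.
  Step 3: remaining {Eve, Bob}; every task except Eve still has a predecessor pending → schedule Eve.
  Step 4: only Bob remains → schedule Bob.
Resulting order:

Dave → Carol → Eve → Bob


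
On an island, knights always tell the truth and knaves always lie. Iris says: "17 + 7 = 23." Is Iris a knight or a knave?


Statement: "17 + 7 = 23."
Actual: 17 + 7 = 24
Claimed: 23
Statement is FALSE → Iris lies → Knave

Knave


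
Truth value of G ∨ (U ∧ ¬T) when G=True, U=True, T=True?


G = True, U = True, T = True
Expression: G ∨ (U ∧ ¬T)
Step 1: ¬T = NOT True = False
Step 2: U ∧ ¬T = True AND False = False
Step 3: G ∨ (False) = True OR False = True

True


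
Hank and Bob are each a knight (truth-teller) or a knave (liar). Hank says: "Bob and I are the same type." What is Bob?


Hank says: "Bob and I are the same type."
Case 1: Hank is a Knight (truth-teller)
  Statement is true → they ARE the same → Bob is also a Knight
Case 2: Hank is a Knave (liar)
  Statement is false → they are NOT the same → Bob is a Knight
In both cases, Bob is a Knight.

Knight


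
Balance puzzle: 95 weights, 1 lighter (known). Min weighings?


Each weighing has 3 outcomes (left heavy / balance / right heavy), so k weighings distinguish at most 3^k cases; splitting into three near-equal groups achieves this.
Need 3^k ≥ 95: 3^4 = 81 < 95 ≤ 3^5 = 243
k = ⌈log₃(95)⌉ = 5

5


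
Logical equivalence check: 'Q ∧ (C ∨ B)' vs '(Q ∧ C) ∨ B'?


Expression 1: Q ∧ (C ∨ B)
Expression 2: (Q ∧ C) ∨ B
Truth table (Q C B | Expr1 Expr2):
  T T T |   T     T
  T T F |   T     T
  T F T |   T     T
  T F F |   F     F
  F T T |   F     T   ← differ
  F T F |   F     F
  F F T |   F     T   ← differ
  F F F |   F     F
Counterexample: Q=F, C=T, B=T gives Expr1 = F but Expr2 = T, so the expressions are NOT logically equivalent.

No


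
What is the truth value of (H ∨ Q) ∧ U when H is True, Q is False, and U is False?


H = True, Q = False, U = False
Step 1: H ∨ Q = True OR False = True
Step 2: True ∧ U = True AND False = False
OR is true when at least one operand is true; AND requires both.

False


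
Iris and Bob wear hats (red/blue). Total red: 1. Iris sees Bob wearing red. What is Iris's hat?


Total red = 1, Bob = red
Red accounted for: 1
Remaining for Iris: 0
Iris's hat is blue.

blue


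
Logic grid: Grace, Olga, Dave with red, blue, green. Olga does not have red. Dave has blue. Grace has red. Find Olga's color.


From clues:
  Dave → blue
  Grace → red
By elimination, Olga gets the remaining.

green


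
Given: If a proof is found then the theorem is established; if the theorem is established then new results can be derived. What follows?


Hypothetical syllogism: P → Q, Q → R ⊢ P → R
Premise 1: a proof is found → the theorem is established
Premise 2: the theorem is established → new results can be derived
Chain the implications: the middle term (the theorem is established) links the two.
Conclusion: If a proof is found, then new results can be derived.

If a proof is found, then new results can be derived.


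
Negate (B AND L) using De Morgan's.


De Morgan's law: ¬(P ∧ Q) ≡ ¬P ∨ ¬Q
¬(B ∧ L) = ¬B ∨ ¬L

¬B ∨ ¬L


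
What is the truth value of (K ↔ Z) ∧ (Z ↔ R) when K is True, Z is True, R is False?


K = True, Z = True, R = False
Step 1: K ↔ Z is true when K and Z have the same value. Result: True
Step 2: Z ↔ R is true when Z and R have the same value. Result: False
Step 3: True ∧ False = False

False


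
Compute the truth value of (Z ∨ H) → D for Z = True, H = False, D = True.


Z = True, H = False, D = True
Step 1: Z ∨ H = True OR False = True
Step 2: (True) → D: false only when antecedent=True and D=False.
Result: True

True


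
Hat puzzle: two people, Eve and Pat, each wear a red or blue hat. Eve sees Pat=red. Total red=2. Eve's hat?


Total red = 2, Pat = red
Red accounted for: 1
Remaining for Eve: 1
Eve's hat is red.

red


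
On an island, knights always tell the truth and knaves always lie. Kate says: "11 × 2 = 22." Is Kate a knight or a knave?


Statement: "11 × 2 = 22."
Actual: 11 × 2 = 22
Claimed: 22
Statement is TRUE → Kate tells the truth → Knight

Knight


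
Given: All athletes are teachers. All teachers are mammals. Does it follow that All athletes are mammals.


Premise 1: All athletes are teachers.
Premise 2: All teachers are mammals.
Conclusion: All athletes are mammals.
Barbara syllogism (AAA-1): All A are B, All B are C → All A are C.
Middle term (teachers) distributed in premise 2.

Valid


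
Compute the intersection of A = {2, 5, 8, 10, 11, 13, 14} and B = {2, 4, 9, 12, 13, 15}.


A = {2, 5, 8, 10, 11, 13, 14}
B = {2, 4, 9, 12, 13, 15}
Operation: intersection
Elements in both: 2, 13

{2, 13}


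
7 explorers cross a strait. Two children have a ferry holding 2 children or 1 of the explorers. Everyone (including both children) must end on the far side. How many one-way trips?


Per crossing of one of the explorers: children→, one←, one of the explorers→, one← = 4 trips
7 × 4 = 28, + 1 final children→ = 29
Minimum trips = 29

29


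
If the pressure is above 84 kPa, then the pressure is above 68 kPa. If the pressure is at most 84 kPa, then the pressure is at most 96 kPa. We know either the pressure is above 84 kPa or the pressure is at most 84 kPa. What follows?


Constructive dilemma: (P → Q) ∧ (R → S), P ∨ R ⊢ Q ∨ S
Premise 1: the pressure is above 84 kPa → the pressure is above 68 kPa
Premise 2: the pressure is at most 84 kPa → the pressure is at most 96 kPa
Premise 3: the pressure is above 84 kPa ∨ the pressure is at most 84 kPa
Case 1: Assuming the pressure is above 84 kPa, then by Premise 1, the pressure is above 68 kPa.
Case 2: Assuming the pressure is at most 84 kPa, then by Premise 2, the pressure is at most 96 kPa.
Since one of the pressure is above 84 kPa or the pressure is at most 84 kPa must hold, we get the pressure is above 68 kPa or the pressure is at most 96 kPa.

The pressure is above 68 kPa or the pressure is at most 96 kPa.


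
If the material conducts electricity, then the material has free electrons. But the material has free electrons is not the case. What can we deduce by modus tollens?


Modus tollens: P → Q, ¬Q ⊢ ¬P
P: the material conducts electricity
Q: the material has free electrons
We have P → Q and Q is false.
By modus tollens, P must be false.

It is not the case that the material conducts electricity


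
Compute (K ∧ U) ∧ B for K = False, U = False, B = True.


K = False, U = False, B = True
Step 1: K ∧ U = False AND False = False
Step 2: False ∧ B = False AND True = False
AND is true only when ALL operands are true.

False


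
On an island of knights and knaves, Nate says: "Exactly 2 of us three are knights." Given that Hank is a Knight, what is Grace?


Nate claims exactly 2 knights among Nate, Hank, Grace.
Given: Hank is a Knight.

Case 1: Nate is a Knight (tells truth)
  Then exactly 2 of the three are knights.
  Counting Nate, Hank: 2 knight(s) so far. Need 0 more → Grace = Knave.
Case 2: Nate is a Knave (lies)
  Then the count is NOT 2.
  If Grace = Knight, count = 2 = 2 → claim would be true, contradicts lie.
  If Grace = Knave, count = 1 ≠ 2 → lie confirmed ✓

Grace is a Knave.

Knave


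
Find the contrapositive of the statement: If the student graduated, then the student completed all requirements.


Original: If the student graduated, then the student completed all requirements
Contrapositive: If ¬Q, then ¬P
Negate Q: not (the student completed all requirements)
Negate P: not (the student graduated)

If not (the student completed all requirements), then not (the student graduated).


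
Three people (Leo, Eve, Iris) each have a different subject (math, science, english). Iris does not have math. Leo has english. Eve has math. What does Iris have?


From clues:
  Eve → math
  Leo → english
By elimination, Iris gets the remaining.

science


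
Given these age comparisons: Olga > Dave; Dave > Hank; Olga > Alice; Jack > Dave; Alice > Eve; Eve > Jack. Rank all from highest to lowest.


Constraints: Olga > Dave; Dave > Hank; Olga > Alice; Jack > Dave; Alice > Eve; Eve > Jack
Method: at each step, the next-highest is the one remaining person who never appears on the smaller side of a constraint between remaining people.
  Step 1: remaining {Jack, Eve, Alice, Hank, Dave, Olga}; on the smaller side: {Jack, Eve, Alice, Hank, Dave} → Olga is next (Olga > Dave; Olga > Alice).
  Step 2: remaining {Jack, Eve, Alice, Hank, Dave}; on the smaller side: {Jack, Eve, Hank, Dave} → Alice is next (Alice > Eve).
  Step 3: remaining {Jack, Eve, Hank, Dave}; on the smaller side: {Jack, Hank, Dave} → Eve is next (Eve > Jack).
  Step 4: remaining {Jack, Hank, Dave}; on the smaller side: {Hank, Dave} → Jack is next (Jack > Dave).
  Step 5: remaining {Hank, Dave}; on the smaller side: {Hank} → Dave is next (Dave > Hank).
  Step 6: only Hank remains → lowest.
Final ranking (highest to lowest):

Olga > Alice > Eve > Jack > Dave > Hank


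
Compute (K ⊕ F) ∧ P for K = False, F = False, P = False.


K = False, F = False, P = False
Step 1: K ⊕ F = False XOR False = False
Step 2: False ∧ P = False AND False = False
XOR true when exactly one of K,F is true; then AND with P.

False


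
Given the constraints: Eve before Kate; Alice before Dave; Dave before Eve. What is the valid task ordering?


Constraints: Eve before Kate; Alice before Dave; Dave before Eve
Method: repeatedly schedule the remaining task that has no remaining task required before it.
  Step 1: remaining {Kate, Dave, Alice, Eve}; every task except Alice still has a predecessor pending → schedule Alice.
  Step 2: remaining {Kate, Dave, Eve}; every task except Dave still has a predecessor pending → schedule Dave.
  Step 3: remaining {Kate, Eve}; every task except Eve still has a predecessor pending → schedule Eve.
  Step 4: only Kate remains → schedule Kate.
Resulting order:

Alice → Dave → Eve → Kate


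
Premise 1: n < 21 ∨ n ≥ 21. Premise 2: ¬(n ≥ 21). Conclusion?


Disjunctive syllogism: P ∨ Q, ¬P ⊢ Q
Disjunction: n < 21 ∨ n ≥ 21
We know it is not the case that n ≥ 21.
By disjunctive syllogism, the other disjunct must be true.

n < 21


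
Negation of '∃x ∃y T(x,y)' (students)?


Original: ∃x ∃y T(x,y)
Rule: ¬∀→∃, ¬∃→∀, negate predicate.
Negation: ∀x ∀y ¬T(x,y)

∀x ∀y ¬T(x,y)


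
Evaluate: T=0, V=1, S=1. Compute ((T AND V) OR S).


T AND V = 0&1 = 0
0 OR 1 = 1

1


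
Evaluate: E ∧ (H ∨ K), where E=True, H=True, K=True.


E = True, H = True, K = True
Expression: E ∧ (H ∨ K)
Step 1: H ∨ K = True OR True = True
Step 2: E ∧ (True) = True AND True = True

True


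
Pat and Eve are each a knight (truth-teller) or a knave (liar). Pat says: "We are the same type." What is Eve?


Pat says: "We are the same type."
Case 1: Pat is a Knight (truth-teller)
  Statement is true → they ARE the same → Eve is also a Knight
Case 2: Pat is a Knave (liar)
  Statement is false → they are NOT the same → Eve is a Knight
In both cases, Eve is a Knight.

Knight


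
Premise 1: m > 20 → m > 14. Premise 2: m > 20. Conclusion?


Modus ponens: P → Q, P ⊢ Q
P: m > 20
Q: m > 14
We have P → Q and P is true.
By modus ponens, Q must be true.

m > 14


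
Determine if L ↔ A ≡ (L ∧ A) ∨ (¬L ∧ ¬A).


Expression 1: L ↔ A
Expression 2: (L ∧ A) ∨ (¬L ∧ ¬A)
Truth table (L A | Expr1 Expr2):
  T T |   T     T
  T F |   F     F
  F T |   F     F
  F F |   T     T
All 4 rows agree, so the expressions are logically equivalent.

Yes


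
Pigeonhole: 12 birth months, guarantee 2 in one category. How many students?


Pigeonhole: to guarantee k in one of n categories, need (k-1)×n + 1.
k = 2, n = 12
Minimum = (2-1) × 12 + 1 = 1 × 12 + 1

13


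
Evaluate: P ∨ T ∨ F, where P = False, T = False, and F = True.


P = False, T = False, F = True
Step 1: P ∨ T = False OR False = False
Step 2: False ∨ F = False OR True = True
OR is true when at least one operand is true.

True


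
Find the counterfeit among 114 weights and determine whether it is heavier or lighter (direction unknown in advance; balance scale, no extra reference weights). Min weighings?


Let n = 114. 228 possibilities (n weights × lighter/heavier); each weighing has 3 outcomes.
Bound for k weighings: say the first weighing puts j weights on each pan. If it tips, the 2j weighed weights remain suspects (each with a known direction) and k-1 weighings give 3^(k-1) outcomes; 3^(k-1) is odd, so 2j ≤ 3^(k-1) - 1. If it balances, the n - 2j unweighed weights remain with direction unknown: 2(n - 2j) ≤ 3^(k-1) - 1 by the same parity argument. Adding, n ≤ (3^(k-1) - 1) + (3^(k-1) - 1)/2 = (3^k - 3)/2, and the classical three-group strategy achieves this (3 weights in 2 weighings, 12 in 3, 39 in 4, 120 in 5).
So we need the smallest k with (3^k - 3)/2 ≥ 114.
k = 4: (3^4 - 3)/2 = 39 < 114 ✗
k = 5: (3^5 - 3)/2 = 120 ≥ 114 ✓

5


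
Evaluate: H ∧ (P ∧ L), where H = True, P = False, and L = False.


H = True, P = False, L = False
Step 1: P ∧ L = False AND False = False
Step 2: H ∧ False = True AND False = False
AND is true only when ALL operands are true.

False


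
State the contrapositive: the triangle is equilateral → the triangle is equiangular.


Original: If the triangle is equilateral, then the triangle is equiangular
Contrapositive: If ¬Q, then ¬P
Negate Q: not (the triangle is equiangular)
Negate P: not (the triangle is equilateral)

If not (the triangle is equiangular), then not (the triangle is equilateral).


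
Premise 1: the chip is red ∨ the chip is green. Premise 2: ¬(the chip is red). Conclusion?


Disjunctive syllogism: P ∨ Q, ¬P ⊢ Q
Disjunction: the chip is red ∨ the chip is green
We know it is not the case that the chip is red.
By disjunctive syllogism, the other disjunct must be true.

The chip is green


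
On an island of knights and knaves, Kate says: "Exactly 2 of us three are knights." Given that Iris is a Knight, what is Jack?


Kate claims exactly 2 knights among Kate, Iris, Jack.
Given: Iris is a Knight.

Case 1: Kate is a Knight (tells truth)
  Then exactly 2 of the three are knights.
  Counting Kate, Iris: 2 knight(s) so far. Need 0 more → Jack = Knave.
Case 2: Kate is a Knave (lies)
  Then the count is NOT 2.
  If Jack = Knight, count = 2 = 2 → claim would be true, contradicts lie.
  If Jack = Knave, count = 1 ≠ 2 → lie confirmed ✓

Jack is a Knave.

Knave


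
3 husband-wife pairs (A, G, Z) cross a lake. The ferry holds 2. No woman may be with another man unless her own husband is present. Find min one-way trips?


Label couples A, G, Z (H = husband, W = wife).
Counting alone: 6 people, the ferry carries 2 and someone must bring it back, so each round trip nets at most +1 on the far side until the last crossing → at least 9 trips. The jealousy constraint makes 9 impossible; the shortest valid schedule has 11:
1. WA+WG →  (far: WA,WG; near: HA,HG,HZ,WZ)
2. WA ←       (far: WG; near: HA,HG,HZ,WA,WZ)
3. WA+WZ →  (far: WA,WG,WZ; near: HA,HG,HZ)
4. WA ←       (far: WG,WZ; near: HA,HG,HZ,WA)
5. HG+HZ →  (far: HG,WG,HZ,WZ; near: HA,WA)
6. HG+WG ←  (far: HZ,WZ; near: HA,WA,HG,WG)
7. HA+HG →  (far: HA,HG,HZ,WZ; near: WA,WG)
8. WZ ←       (far: HA,HG,HZ; near: WA,WG,WZ)
9. WA+WG →  (far: HA,WA,HG,WG,HZ; near: WZ)
10. HZ ←      (far: HA,WA,HG,WG; near: HZ,WZ)
11. HZ+WZ → (far: all six; near: empty)
In every state each wife is either with her husband or with no other man.
Minimum trips = 11

11


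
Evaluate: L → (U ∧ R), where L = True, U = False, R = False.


L = True, U = False, R = False
Step 1: U ∧ R = False AND False = False
Step 2: L → (False): false only when L=True and consequent=False.
Result: False

False


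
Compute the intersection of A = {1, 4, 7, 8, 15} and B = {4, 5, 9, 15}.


A = {1, 4, 7, 8, 15}
B = {4, 5, 9, 15}
Operation: intersection
Elements in both: 4, 15

{4, 15}


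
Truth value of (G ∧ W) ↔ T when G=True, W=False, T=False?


G = True, W = False, T = False
Expression: (G ∧ W) ↔ T
Step 1: G ∧ W = True AND False = False
Step 2: (False) ↔ T = (False iff False) = True

True


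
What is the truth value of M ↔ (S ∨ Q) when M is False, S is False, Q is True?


M = False, S = False, Q = True
Step 1: S ∨ Q = False OR True = True
Step 2: M ↔ (True): true when both sides have same truth value.
Result: False ↔ True = False

False


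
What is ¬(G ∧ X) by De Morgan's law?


De Morgan's law: ¬(P ∧ Q) ≡ ¬P ∨ ¬Q
¬(G ∧ X) = ¬G ∨ ¬X

¬G ∨ ¬X


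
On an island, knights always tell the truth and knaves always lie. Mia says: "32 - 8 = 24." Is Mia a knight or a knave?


Statement: "32 - 8 = 24."
Actual: 32 - 8 = 24
Claimed: 24
Statement is TRUE → Mia tells the truth → Knight

Knight
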